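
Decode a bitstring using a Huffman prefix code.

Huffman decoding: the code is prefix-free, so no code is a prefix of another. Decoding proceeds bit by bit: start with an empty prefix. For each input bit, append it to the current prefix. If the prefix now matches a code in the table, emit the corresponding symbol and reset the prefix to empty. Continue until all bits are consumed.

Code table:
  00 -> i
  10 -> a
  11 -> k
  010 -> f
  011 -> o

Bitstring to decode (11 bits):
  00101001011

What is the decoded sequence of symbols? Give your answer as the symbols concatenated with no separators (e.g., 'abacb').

Answer: iaafk

Derivation:
Bit 0: prefix='0' (no match yet)
Bit 1: prefix='00' -> emit 'i', reset
Bit 2: prefix='1' (no match yet)
Bit 3: prefix='10' -> emit 'a', reset
Bit 4: prefix='1' (no match yet)
Bit 5: prefix='10' -> emit 'a', reset
Bit 6: prefix='0' (no match yet)
Bit 7: prefix='01' (no match yet)
Bit 8: prefix='010' -> emit 'f', reset
Bit 9: prefix='1' (no match yet)
Bit 10: prefix='11' -> emit 'k', reset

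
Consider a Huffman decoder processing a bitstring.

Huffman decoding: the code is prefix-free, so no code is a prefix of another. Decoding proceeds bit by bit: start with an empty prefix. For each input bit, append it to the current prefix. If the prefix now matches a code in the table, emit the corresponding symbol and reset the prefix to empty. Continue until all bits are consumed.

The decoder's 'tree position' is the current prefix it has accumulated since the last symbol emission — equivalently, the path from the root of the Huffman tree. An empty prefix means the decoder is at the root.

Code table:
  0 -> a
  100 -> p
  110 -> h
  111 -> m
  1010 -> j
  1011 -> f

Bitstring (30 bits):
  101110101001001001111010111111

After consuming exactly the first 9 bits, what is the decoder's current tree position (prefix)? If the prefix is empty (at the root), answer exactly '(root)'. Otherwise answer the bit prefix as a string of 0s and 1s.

Answer: 1

Derivation:
Bit 0: prefix='1' (no match yet)
Bit 1: prefix='10' (no match yet)
Bit 2: prefix='101' (no match yet)
Bit 3: prefix='1011' -> emit 'f', reset
Bit 4: prefix='1' (no match yet)
Bit 5: prefix='10' (no match yet)
Bit 6: prefix='101' (no match yet)
Bit 7: prefix='1010' -> emit 'j', reset
Bit 8: prefix='1' (no match yet)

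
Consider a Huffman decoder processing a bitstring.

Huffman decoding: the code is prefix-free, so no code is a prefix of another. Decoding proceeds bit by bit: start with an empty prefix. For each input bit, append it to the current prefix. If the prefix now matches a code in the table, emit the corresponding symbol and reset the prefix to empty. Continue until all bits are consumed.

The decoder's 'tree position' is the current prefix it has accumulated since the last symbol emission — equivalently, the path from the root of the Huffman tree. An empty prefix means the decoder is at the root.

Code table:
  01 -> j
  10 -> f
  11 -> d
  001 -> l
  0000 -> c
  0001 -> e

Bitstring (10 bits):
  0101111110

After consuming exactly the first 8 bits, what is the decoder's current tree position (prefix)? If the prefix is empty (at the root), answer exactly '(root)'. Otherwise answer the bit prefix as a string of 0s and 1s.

Answer: (root)

Derivation:
Bit 0: prefix='0' (no match yet)
Bit 1: prefix='01' -> emit 'j', reset
Bit 2: prefix='0' (no match yet)
Bit 3: prefix='01' -> emit 'j', reset
Bit 4: prefix='1' (no match yet)
Bit 5: prefix='11' -> emit 'd', reset
Bit 6: prefix='1' (no match yet)
Bit 7: prefix='11' -> emit 'd', reset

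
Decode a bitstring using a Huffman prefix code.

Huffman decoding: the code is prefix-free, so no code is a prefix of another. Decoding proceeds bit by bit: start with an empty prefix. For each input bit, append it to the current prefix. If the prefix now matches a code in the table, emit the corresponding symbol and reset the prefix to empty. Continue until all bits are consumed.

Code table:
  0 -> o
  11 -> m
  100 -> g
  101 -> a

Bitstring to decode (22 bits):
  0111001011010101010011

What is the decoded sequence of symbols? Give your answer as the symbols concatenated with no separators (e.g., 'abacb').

Answer: omgaaoaogm

Derivation:
Bit 0: prefix='0' -> emit 'o', reset
Bit 1: prefix='1' (no match yet)
Bit 2: prefix='11' -> emit 'm', reset
Bit 3: prefix='1' (no match yet)
Bit 4: prefix='10' (no match yet)
Bit 5: prefix='100' -> emit 'g', reset
Bit 6: prefix='1' (no match yet)
Bit 7: prefix='10' (no match yet)
Bit 8: prefix='101' -> emit 'a', reset
Bit 9: prefix='1' (no match yet)
Bit 10: prefix='10' (no match yet)
Bit 11: prefix='101' -> emit 'a', reset
Bit 12: prefix='0' -> emit 'o', reset
Bit 13: prefix='1' (no match yet)
Bit 14: prefix='10' (no match yet)
Bit 15: prefix='101' -> emit 'a', reset
Bit 16: prefix='0' -> emit 'o', reset
Bit 17: prefix='1' (no match yet)
Bit 18: prefix='10' (no match yet)
Bit 19: prefix='100' -> emit 'g', reset
Bit 20: prefix='1' (no match yet)
Bit 21: prefix='11' -> emit 'm', reset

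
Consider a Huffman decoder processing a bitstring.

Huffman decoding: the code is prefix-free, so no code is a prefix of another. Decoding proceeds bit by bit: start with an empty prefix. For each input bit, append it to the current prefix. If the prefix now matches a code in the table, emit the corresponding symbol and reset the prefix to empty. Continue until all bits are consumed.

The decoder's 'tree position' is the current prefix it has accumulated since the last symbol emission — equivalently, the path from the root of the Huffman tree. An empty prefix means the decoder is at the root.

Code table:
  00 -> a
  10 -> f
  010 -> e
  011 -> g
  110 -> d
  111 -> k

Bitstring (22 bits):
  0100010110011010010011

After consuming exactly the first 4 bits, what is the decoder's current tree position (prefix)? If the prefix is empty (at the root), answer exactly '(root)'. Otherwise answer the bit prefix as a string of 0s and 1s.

Answer: 0

Derivation:
Bit 0: prefix='0' (no match yet)
Bit 1: prefix='01' (no match yet)
Bit 2: prefix='010' -> emit 'e', reset
Bit 3: prefix='0' (no match yet)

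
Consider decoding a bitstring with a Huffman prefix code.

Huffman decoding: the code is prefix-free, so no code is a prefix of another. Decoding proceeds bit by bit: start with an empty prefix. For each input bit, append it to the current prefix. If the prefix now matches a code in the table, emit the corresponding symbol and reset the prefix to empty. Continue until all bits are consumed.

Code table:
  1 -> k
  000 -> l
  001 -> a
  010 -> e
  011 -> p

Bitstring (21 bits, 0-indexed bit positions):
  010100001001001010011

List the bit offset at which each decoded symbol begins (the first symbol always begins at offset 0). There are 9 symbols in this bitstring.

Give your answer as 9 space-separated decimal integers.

Answer: 0 3 4 7 10 13 16 17 20

Derivation:
Bit 0: prefix='0' (no match yet)
Bit 1: prefix='01' (no match yet)
Bit 2: prefix='010' -> emit 'e', reset
Bit 3: prefix='1' -> emit 'k', reset
Bit 4: prefix='0' (no match yet)
Bit 5: prefix='00' (no match yet)
Bit 6: prefix='000' -> emit 'l', reset
Bit 7: prefix='0' (no match yet)
Bit 8: prefix='01' (no match yet)
Bit 9: prefix='010' -> emit 'e', reset
Bit 10: prefix='0' (no match yet)
Bit 11: prefix='01' (no match yet)
Bit 12: prefix='010' -> emit 'e', reset
Bit 13: prefix='0' (no match yet)
Bit 14: prefix='01' (no match yet)
Bit 15: prefix='010' -> emit 'e', reset
Bit 16: prefix='1' -> emit 'k', reset
Bit 17: prefix='0' (no match yet)
Bit 18: prefix='00' (no match yet)
Bit 19: prefix='001' -> emit 'a', reset
Bit 20: prefix='1' -> emit 'k', reset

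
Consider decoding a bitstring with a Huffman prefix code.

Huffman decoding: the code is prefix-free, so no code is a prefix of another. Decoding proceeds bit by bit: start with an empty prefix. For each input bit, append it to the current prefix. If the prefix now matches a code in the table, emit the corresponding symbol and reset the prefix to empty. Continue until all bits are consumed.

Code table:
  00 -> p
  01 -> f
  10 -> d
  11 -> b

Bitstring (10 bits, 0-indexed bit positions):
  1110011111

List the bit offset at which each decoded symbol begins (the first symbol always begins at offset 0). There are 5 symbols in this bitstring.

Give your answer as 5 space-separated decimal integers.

Bit 0: prefix='1' (no match yet)
Bit 1: prefix='11' -> emit 'b', reset
Bit 2: prefix='1' (no match yet)
Bit 3: prefix='10' -> emit 'd', reset
Bit 4: prefix='0' (no match yet)
Bit 5: prefix='01' -> emit 'f', reset
Bit 6: prefix='1' (no match yet)
Bit 7: prefix='11' -> emit 'b', reset
Bit 8: prefix='1' (no match yet)
Bit 9: prefix='11' -> emit 'b', reset

Answer: 0 2 4 6 8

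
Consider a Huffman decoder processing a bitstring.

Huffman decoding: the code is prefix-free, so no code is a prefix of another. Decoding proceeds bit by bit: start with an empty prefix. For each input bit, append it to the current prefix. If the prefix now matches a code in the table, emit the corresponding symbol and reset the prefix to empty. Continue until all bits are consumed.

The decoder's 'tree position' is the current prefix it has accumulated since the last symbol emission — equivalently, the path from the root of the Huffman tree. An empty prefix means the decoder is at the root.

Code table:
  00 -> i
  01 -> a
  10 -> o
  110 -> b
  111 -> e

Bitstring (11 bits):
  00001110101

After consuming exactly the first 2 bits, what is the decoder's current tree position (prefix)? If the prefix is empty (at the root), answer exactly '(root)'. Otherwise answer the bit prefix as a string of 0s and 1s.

Bit 0: prefix='0' (no match yet)
Bit 1: prefix='00' -> emit 'i', reset

Answer: (root)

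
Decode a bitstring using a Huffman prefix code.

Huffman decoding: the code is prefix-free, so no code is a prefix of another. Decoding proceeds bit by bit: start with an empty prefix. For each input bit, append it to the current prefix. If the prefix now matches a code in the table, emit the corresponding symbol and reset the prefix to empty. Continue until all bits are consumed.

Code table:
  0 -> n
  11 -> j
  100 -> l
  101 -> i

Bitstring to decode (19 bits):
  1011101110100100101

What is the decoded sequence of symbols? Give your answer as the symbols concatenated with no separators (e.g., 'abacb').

Answer: ijnjinnli

Derivation:
Bit 0: prefix='1' (no match yet)
Bit 1: prefix='10' (no match yet)
Bit 2: prefix='101' -> emit 'i', reset
Bit 3: prefix='1' (no match yet)
Bit 4: prefix='11' -> emit 'j', reset
Bit 5: prefix='0' -> emit 'n', reset
Bit 6: prefix='1' (no match yet)
Bit 7: prefix='11' -> emit 'j', reset
Bit 8: prefix='1' (no match yet)
Bit 9: prefix='10' (no match yet)
Bit 10: prefix='101' -> emit 'i', reset
Bit 11: prefix='0' -> emit 'n', reset
Bit 12: prefix='0' -> emit 'n', reset
Bit 13: prefix='1' (no match yet)
Bit 14: prefix='10' (no match yet)
Bit 15: prefix='100' -> emit 'l', reset
Bit 16: prefix='1' (no match yet)
Bit 17: prefix='10' (no match yet)
Bit 18: prefix='101' -> emit 'i', reset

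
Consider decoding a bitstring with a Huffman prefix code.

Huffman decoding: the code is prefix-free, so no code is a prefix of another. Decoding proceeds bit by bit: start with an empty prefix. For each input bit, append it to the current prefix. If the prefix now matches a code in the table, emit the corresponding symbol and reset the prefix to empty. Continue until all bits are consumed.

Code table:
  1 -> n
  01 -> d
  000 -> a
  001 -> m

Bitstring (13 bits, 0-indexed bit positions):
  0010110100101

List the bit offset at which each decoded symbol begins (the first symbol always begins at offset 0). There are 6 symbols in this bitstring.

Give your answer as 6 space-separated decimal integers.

Bit 0: prefix='0' (no match yet)
Bit 1: prefix='00' (no match yet)
Bit 2: prefix='001' -> emit 'm', reset
Bit 3: prefix='0' (no match yet)
Bit 4: prefix='01' -> emit 'd', reset
Bit 5: prefix='1' -> emit 'n', reset
Bit 6: prefix='0' (no match yet)
Bit 7: prefix='01' -> emit 'd', reset
Bit 8: prefix='0' (no match yet)
Bit 9: prefix='00' (no match yet)
Bit 10: prefix='001' -> emit 'm', reset
Bit 11: prefix='0' (no match yet)
Bit 12: prefix='01' -> emit 'd', reset

Answer: 0 3 5 6 8 11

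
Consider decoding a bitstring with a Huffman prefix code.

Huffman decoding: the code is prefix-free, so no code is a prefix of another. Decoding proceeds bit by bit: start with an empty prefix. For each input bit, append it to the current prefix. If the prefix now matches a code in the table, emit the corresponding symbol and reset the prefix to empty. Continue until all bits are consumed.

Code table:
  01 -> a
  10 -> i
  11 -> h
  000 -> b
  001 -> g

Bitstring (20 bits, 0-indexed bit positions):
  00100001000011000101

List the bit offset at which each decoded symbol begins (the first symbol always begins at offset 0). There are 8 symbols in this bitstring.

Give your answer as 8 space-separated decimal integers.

Bit 0: prefix='0' (no match yet)
Bit 1: prefix='00' (no match yet)
Bit 2: prefix='001' -> emit 'g', reset
Bit 3: prefix='0' (no match yet)
Bit 4: prefix='00' (no match yet)
Bit 5: prefix='000' -> emit 'b', reset
Bit 6: prefix='0' (no match yet)
Bit 7: prefix='01' -> emit 'a', reset
Bit 8: prefix='0' (no match yet)
Bit 9: prefix='00' (no match yet)
Bit 10: prefix='000' -> emit 'b', reset
Bit 11: prefix='0' (no match yet)
Bit 12: prefix='01' -> emit 'a', reset
Bit 13: prefix='1' (no match yet)
Bit 14: prefix='10' -> emit 'i', reset
Bit 15: prefix='0' (no match yet)
Bit 16: prefix='00' (no match yet)
Bit 17: prefix='001' -> emit 'g', reset
Bit 18: prefix='0' (no match yet)
Bit 19: prefix='01' -> emit 'a', reset

Answer: 0 3 6 8 11 13 15 18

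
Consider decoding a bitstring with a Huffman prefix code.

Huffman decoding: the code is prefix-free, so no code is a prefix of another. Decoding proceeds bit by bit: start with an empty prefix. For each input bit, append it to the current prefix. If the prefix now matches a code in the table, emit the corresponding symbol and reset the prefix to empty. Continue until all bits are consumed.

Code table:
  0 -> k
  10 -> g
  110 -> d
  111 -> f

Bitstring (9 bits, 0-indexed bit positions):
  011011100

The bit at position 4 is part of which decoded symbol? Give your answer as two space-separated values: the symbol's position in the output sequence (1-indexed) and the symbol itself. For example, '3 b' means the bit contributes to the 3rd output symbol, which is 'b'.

Bit 0: prefix='0' -> emit 'k', reset
Bit 1: prefix='1' (no match yet)
Bit 2: prefix='11' (no match yet)
Bit 3: prefix='110' -> emit 'd', reset
Bit 4: prefix='1' (no match yet)
Bit 5: prefix='11' (no match yet)
Bit 6: prefix='111' -> emit 'f', reset
Bit 7: prefix='0' -> emit 'k', reset
Bit 8: prefix='0' -> emit 'k', reset

Answer: 3 f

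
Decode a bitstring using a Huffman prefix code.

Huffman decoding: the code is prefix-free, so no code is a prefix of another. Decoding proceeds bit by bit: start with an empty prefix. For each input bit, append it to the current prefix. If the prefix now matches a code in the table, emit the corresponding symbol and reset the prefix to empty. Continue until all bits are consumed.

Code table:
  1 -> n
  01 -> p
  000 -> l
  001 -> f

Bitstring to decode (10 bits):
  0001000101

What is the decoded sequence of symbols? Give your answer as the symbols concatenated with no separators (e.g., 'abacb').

Answer: lnlnp

Derivation:
Bit 0: prefix='0' (no match yet)
Bit 1: prefix='00' (no match yet)
Bit 2: prefix='000' -> emit 'l', reset
Bit 3: prefix='1' -> emit 'n', reset
Bit 4: prefix='0' (no match yet)
Bit 5: prefix='00' (no match yet)
Bit 6: prefix='000' -> emit 'l', reset
Bit 7: prefix='1' -> emit 'n', reset
Bit 8: prefix='0' (no match yet)
Bit 9: prefix='01' -> emit 'p', reset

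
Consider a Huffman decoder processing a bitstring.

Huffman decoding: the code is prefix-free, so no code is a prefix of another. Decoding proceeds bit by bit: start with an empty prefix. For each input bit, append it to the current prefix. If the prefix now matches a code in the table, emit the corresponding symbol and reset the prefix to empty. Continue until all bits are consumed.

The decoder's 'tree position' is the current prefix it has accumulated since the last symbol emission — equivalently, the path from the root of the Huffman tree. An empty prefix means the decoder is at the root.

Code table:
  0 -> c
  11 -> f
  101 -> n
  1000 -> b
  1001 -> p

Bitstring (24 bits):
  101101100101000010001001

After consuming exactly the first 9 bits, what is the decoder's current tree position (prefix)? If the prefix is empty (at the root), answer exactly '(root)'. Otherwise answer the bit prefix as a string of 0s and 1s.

Bit 0: prefix='1' (no match yet)
Bit 1: prefix='10' (no match yet)
Bit 2: prefix='101' -> emit 'n', reset
Bit 3: prefix='1' (no match yet)
Bit 4: prefix='10' (no match yet)
Bit 5: prefix='101' -> emit 'n', reset
Bit 6: prefix='1' (no match yet)
Bit 7: prefix='10' (no match yet)
Bit 8: prefix='100' (no match yet)

Answer: 100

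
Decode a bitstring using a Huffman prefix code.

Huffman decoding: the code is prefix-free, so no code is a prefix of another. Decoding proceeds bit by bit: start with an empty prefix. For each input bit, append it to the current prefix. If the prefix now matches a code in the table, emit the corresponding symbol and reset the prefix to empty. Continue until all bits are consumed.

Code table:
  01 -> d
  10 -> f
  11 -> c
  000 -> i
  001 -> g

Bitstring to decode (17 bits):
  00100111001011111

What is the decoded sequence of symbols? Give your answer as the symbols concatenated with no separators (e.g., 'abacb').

Answer: ggcgdcc

Derivation:
Bit 0: prefix='0' (no match yet)
Bit 1: prefix='00' (no match yet)
Bit 2: prefix='001' -> emit 'g', reset
Bit 3: prefix='0' (no match yet)
Bit 4: prefix='00' (no match yet)
Bit 5: prefix='001' -> emit 'g', reset
Bit 6: prefix='1' (no match yet)
Bit 7: prefix='11' -> emit 'c', reset
Bit 8: prefix='0' (no match yet)
Bit 9: prefix='00' (no match yet)
Bit 10: prefix='001' -> emit 'g', reset
Bit 11: prefix='0' (no match yet)
Bit 12: prefix='01' -> emit 'd', reset
Bit 13: prefix='1' (no match yet)
Bit 14: prefix='11' -> emit 'c', reset
Bit 15: prefix='1' (no match yet)
Bit 16: prefix='11' -> emit 'c', reset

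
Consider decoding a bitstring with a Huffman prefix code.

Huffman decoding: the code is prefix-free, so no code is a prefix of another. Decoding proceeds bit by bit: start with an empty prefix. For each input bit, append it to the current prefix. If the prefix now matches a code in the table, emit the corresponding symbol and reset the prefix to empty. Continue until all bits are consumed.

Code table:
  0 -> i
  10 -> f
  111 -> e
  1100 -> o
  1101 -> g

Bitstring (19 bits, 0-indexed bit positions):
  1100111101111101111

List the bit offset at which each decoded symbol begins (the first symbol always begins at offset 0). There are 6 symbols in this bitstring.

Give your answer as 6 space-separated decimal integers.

Answer: 0 4 7 9 12 16

Derivation:
Bit 0: prefix='1' (no match yet)
Bit 1: prefix='11' (no match yet)
Bit 2: prefix='110' (no match yet)
Bit 3: prefix='1100' -> emit 'o', reset
Bit 4: prefix='1' (no match yet)
Bit 5: prefix='11' (no match yet)
Bit 6: prefix='111' -> emit 'e', reset
Bit 7: prefix='1' (no match yet)
Bit 8: prefix='10' -> emit 'f', reset
Bit 9: prefix='1' (no match yet)
Bit 10: prefix='11' (no match yet)
Bit 11: prefix='111' -> emit 'e', reset
Bit 12: prefix='1' (no match yet)
Bit 13: prefix='11' (no match yet)
Bit 14: prefix='110' (no match yet)
Bit 15: prefix='1101' -> emit 'g', reset
Bit 16: prefix='1' (no match yet)
Bit 17: prefix='11' (no match yet)
Bit 18: prefix='111' -> emit 'e', reset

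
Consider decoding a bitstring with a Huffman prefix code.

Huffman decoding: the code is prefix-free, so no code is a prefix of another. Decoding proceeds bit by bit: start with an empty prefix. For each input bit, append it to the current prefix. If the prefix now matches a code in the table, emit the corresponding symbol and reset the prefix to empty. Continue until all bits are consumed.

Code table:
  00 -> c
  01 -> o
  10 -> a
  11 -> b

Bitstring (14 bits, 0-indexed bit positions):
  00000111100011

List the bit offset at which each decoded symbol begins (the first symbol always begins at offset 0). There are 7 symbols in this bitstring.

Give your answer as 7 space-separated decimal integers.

Answer: 0 2 4 6 8 10 12

Derivation:
Bit 0: prefix='0' (no match yet)
Bit 1: prefix='00' -> emit 'c', reset
Bit 2: prefix='0' (no match yet)
Bit 3: prefix='00' -> emit 'c', reset
Bit 4: prefix='0' (no match yet)
Bit 5: prefix='01' -> emit 'o', reset
Bit 6: prefix='1' (no match yet)
Bit 7: prefix='11' -> emit 'b', reset
Bit 8: prefix='1' (no match yet)
Bit 9: prefix='10' -> emit 'a', reset
Bit 10: prefix='0' (no match yet)
Bit 11: prefix='00' -> emit 'c', reset
Bit 12: prefix='1' (no match yet)
Bit 13: prefix='11' -> emit 'b', reset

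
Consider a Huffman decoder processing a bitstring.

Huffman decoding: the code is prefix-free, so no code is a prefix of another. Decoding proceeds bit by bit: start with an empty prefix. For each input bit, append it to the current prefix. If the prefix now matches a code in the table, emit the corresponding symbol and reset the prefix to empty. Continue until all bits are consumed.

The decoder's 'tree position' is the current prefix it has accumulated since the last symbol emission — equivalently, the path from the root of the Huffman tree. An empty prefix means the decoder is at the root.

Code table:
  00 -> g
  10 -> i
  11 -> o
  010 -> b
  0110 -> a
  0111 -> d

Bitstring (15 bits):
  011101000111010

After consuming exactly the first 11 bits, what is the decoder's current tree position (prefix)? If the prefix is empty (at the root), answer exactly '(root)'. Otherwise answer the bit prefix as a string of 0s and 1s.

Bit 0: prefix='0' (no match yet)
Bit 1: prefix='01' (no match yet)
Bit 2: prefix='011' (no match yet)
Bit 3: prefix='0111' -> emit 'd', reset
Bit 4: prefix='0' (no match yet)
Bit 5: prefix='01' (no match yet)
Bit 6: prefix='010' -> emit 'b', reset
Bit 7: prefix='0' (no match yet)
Bit 8: prefix='00' -> emit 'g', reset
Bit 9: prefix='1' (no match yet)
Bit 10: prefix='11' -> emit 'o', reset

Answer: (root)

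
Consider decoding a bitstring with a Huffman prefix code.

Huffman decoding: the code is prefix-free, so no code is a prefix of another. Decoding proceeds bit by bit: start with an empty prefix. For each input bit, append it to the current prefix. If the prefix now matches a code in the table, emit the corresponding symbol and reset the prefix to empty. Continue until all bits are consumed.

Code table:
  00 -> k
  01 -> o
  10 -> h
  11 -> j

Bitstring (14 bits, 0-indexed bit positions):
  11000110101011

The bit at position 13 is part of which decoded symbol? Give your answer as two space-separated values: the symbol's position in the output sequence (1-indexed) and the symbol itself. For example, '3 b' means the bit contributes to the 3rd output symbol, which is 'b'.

Bit 0: prefix='1' (no match yet)
Bit 1: prefix='11' -> emit 'j', reset
Bit 2: prefix='0' (no match yet)
Bit 3: prefix='00' -> emit 'k', reset
Bit 4: prefix='0' (no match yet)
Bit 5: prefix='01' -> emit 'o', reset
Bit 6: prefix='1' (no match yet)
Bit 7: prefix='10' -> emit 'h', reset
Bit 8: prefix='1' (no match yet)
Bit 9: prefix='10' -> emit 'h', reset
Bit 10: prefix='1' (no match yet)
Bit 11: prefix='10' -> emit 'h', reset
Bit 12: prefix='1' (no match yet)
Bit 13: prefix='11' -> emit 'j', reset

Answer: 7 j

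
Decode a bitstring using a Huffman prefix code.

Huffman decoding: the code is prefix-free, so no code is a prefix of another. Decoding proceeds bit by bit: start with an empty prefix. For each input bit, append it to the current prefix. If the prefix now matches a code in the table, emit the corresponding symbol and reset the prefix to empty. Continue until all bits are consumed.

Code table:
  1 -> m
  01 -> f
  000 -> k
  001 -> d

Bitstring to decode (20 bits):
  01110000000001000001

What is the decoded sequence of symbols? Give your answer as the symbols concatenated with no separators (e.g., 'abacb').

Answer: fmmkkkmkd

Derivation:
Bit 0: prefix='0' (no match yet)
Bit 1: prefix='01' -> emit 'f', reset
Bit 2: prefix='1' -> emit 'm', reset
Bit 3: prefix='1' -> emit 'm', reset
Bit 4: prefix='0' (no match yet)
Bit 5: prefix='00' (no match yet)
Bit 6: prefix='000' -> emit 'k', reset
Bit 7: prefix='0' (no match yet)
Bit 8: prefix='00' (no match yet)
Bit 9: prefix='000' -> emit 'k', reset
Bit 10: prefix='0' (no match yet)
Bit 11: prefix='00' (no match yet)
Bit 12: prefix='000' -> emit 'k', reset
Bit 13: prefix='1' -> emit 'm', reset
Bit 14: prefix='0' (no match yet)
Bit 15: prefix='00' (no match yet)
Bit 16: prefix='000' -> emit 'k', reset
Bit 17: prefix='0' (no match yet)
Bit 18: prefix='00' (no match yet)
Bit 19: prefix='001' -> emit 'd', reset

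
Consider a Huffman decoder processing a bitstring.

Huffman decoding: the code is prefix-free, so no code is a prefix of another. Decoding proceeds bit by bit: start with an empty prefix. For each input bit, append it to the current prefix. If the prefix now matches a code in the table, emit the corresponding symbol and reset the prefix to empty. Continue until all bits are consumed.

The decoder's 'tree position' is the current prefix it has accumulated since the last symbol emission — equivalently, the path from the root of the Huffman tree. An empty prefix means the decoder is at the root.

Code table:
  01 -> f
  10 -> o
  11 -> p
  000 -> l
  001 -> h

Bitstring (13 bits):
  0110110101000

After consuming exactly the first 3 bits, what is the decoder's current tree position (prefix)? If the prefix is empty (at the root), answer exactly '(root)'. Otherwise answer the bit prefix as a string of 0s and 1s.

Answer: 1

Derivation:
Bit 0: prefix='0' (no match yet)
Bit 1: prefix='01' -> emit 'f', reset
Bit 2: prefix='1' (no match yet)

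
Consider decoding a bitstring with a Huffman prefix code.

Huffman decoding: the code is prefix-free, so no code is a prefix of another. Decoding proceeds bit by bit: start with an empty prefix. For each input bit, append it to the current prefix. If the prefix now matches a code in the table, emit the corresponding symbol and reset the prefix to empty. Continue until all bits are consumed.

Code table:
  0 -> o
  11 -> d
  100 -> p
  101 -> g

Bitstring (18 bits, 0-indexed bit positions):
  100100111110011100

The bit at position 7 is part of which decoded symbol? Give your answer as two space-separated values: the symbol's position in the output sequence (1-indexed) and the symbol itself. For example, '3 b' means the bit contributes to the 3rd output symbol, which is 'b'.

Answer: 3 d

Derivation:
Bit 0: prefix='1' (no match yet)
Bit 1: prefix='10' (no match yet)
Bit 2: prefix='100' -> emit 'p', reset
Bit 3: prefix='1' (no match yet)
Bit 4: prefix='10' (no match yet)
Bit 5: prefix='100' -> emit 'p', reset
Bit 6: prefix='1' (no match yet)
Bit 7: prefix='11' -> emit 'd', reset
Bit 8: prefix='1' (no match yet)
Bit 9: prefix='11' -> emit 'd', reset
Bit 10: prefix='1' (no match yet)
Bit 11: prefix='10' (no match yet)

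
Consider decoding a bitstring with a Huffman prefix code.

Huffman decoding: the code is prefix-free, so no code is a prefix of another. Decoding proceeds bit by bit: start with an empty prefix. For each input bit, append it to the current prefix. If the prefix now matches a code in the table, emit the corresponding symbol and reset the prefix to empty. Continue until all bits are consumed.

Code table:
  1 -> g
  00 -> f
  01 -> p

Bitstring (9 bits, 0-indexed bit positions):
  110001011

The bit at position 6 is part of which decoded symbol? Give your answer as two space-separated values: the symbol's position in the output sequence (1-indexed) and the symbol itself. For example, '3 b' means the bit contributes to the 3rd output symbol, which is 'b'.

Answer: 5 p

Derivation:
Bit 0: prefix='1' -> emit 'g', reset
Bit 1: prefix='1' -> emit 'g', reset
Bit 2: prefix='0' (no match yet)
Bit 3: prefix='00' -> emit 'f', reset
Bit 4: prefix='0' (no match yet)
Bit 5: prefix='01' -> emit 'p', reset
Bit 6: prefix='0' (no match yet)
Bit 7: prefix='01' -> emit 'p', reset
Bit 8: prefix='1' -> emit 'g', reset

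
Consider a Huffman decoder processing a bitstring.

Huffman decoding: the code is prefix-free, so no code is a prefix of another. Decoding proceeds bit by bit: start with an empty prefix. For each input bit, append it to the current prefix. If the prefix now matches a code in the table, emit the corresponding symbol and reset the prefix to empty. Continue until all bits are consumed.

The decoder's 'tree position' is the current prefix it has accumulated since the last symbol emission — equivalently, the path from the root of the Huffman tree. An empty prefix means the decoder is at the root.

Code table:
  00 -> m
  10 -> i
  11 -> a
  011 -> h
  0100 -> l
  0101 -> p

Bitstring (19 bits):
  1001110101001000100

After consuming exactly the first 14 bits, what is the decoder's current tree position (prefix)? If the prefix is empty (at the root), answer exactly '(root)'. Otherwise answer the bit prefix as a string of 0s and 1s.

Bit 0: prefix='1' (no match yet)
Bit 1: prefix='10' -> emit 'i', reset
Bit 2: prefix='0' (no match yet)
Bit 3: prefix='01' (no match yet)
Bit 4: prefix='011' -> emit 'h', reset
Bit 5: prefix='1' (no match yet)
Bit 6: prefix='10' -> emit 'i', reset
Bit 7: prefix='1' (no match yet)
Bit 8: prefix='10' -> emit 'i', reset
Bit 9: prefix='1' (no match yet)
Bit 10: prefix='10' -> emit 'i', reset
Bit 11: prefix='0' (no match yet)
Bit 12: prefix='01' (no match yet)
Bit 13: prefix='010' (no match yet)

Answer: 010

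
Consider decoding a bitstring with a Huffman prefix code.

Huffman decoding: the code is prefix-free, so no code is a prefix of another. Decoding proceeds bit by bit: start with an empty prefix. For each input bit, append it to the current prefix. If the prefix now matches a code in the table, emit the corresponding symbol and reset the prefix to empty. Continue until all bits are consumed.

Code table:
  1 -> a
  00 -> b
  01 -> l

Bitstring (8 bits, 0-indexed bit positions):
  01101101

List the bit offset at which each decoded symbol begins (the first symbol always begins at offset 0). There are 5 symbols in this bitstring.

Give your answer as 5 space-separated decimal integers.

Bit 0: prefix='0' (no match yet)
Bit 1: prefix='01' -> emit 'l', reset
Bit 2: prefix='1' -> emit 'a', reset
Bit 3: prefix='0' (no match yet)
Bit 4: prefix='01' -> emit 'l', reset
Bit 5: prefix='1' -> emit 'a', reset
Bit 6: prefix='0' (no match yet)
Bit 7: prefix='01' -> emit 'l', reset

Answer: 0 2 3 5 6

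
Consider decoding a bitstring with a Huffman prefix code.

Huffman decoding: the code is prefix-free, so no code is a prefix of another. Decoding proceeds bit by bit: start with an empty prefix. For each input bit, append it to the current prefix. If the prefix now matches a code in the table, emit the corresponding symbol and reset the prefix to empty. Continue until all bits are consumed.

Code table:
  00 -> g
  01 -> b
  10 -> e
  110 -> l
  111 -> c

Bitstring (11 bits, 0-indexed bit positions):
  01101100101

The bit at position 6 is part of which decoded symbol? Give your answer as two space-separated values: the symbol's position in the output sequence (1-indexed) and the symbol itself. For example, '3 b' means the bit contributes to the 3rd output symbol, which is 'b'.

Answer: 3 l

Derivation:
Bit 0: prefix='0' (no match yet)
Bit 1: prefix='01' -> emit 'b', reset
Bit 2: prefix='1' (no match yet)
Bit 3: prefix='10' -> emit 'e', reset
Bit 4: prefix='1' (no match yet)
Bit 5: prefix='11' (no match yet)
Bit 6: prefix='110' -> emit 'l', reset
Bit 7: prefix='0' (no match yet)
Bit 8: prefix='01' -> emit 'b', reset
Bit 9: prefix='0' (no match yet)
Bit 10: prefix='01' -> emit 'b', reset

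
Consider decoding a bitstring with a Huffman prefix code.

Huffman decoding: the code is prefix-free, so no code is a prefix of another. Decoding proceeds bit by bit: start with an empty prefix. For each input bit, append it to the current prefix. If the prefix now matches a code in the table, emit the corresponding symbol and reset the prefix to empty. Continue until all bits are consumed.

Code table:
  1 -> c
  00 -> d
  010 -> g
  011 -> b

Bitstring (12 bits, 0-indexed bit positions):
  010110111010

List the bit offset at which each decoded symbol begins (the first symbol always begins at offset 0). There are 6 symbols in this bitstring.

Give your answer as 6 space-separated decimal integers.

Bit 0: prefix='0' (no match yet)
Bit 1: prefix='01' (no match yet)
Bit 2: prefix='010' -> emit 'g', reset
Bit 3: prefix='1' -> emit 'c', reset
Bit 4: prefix='1' -> emit 'c', reset
Bit 5: prefix='0' (no match yet)
Bit 6: prefix='01' (no match yet)
Bit 7: prefix='011' -> emit 'b', reset
Bit 8: prefix='1' -> emit 'c', reset
Bit 9: prefix='0' (no match yet)
Bit 10: prefix='01' (no match yet)
Bit 11: prefix='010' -> emit 'g', reset

Answer: 0 3 4 5 8 9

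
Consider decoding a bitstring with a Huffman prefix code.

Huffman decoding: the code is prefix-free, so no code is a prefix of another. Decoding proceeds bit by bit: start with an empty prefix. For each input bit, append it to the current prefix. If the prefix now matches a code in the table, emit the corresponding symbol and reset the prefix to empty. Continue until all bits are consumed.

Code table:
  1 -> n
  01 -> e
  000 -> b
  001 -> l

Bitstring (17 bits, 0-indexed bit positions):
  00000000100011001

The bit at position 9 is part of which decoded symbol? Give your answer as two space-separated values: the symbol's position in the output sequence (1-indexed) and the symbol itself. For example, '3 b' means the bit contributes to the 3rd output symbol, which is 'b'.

Answer: 4 b

Derivation:
Bit 0: prefix='0' (no match yet)
Bit 1: prefix='00' (no match yet)
Bit 2: prefix='000' -> emit 'b', reset
Bit 3: prefix='0' (no match yet)
Bit 4: prefix='00' (no match yet)
Bit 5: prefix='000' -> emit 'b', reset
Bit 6: prefix='0' (no match yet)
Bit 7: prefix='00' (no match yet)
Bit 8: prefix='001' -> emit 'l', reset
Bit 9: prefix='0' (no match yet)
Bit 10: prefix='00' (no match yet)
Bit 11: prefix='000' -> emit 'b', reset
Bit 12: prefix='1' -> emit 'n', reset
Bit 13: prefix='1' -> emit 'n', reset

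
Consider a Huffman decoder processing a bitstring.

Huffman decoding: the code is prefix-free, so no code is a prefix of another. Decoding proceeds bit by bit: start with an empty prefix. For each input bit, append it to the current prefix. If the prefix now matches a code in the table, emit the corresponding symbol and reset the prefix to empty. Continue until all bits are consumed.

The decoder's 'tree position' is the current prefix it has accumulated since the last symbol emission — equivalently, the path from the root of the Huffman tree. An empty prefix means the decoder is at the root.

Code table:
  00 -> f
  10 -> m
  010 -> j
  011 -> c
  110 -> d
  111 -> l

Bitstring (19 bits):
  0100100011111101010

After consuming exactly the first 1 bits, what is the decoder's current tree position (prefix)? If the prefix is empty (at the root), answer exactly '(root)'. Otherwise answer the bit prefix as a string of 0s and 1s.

Bit 0: prefix='0' (no match yet)

Answer: 0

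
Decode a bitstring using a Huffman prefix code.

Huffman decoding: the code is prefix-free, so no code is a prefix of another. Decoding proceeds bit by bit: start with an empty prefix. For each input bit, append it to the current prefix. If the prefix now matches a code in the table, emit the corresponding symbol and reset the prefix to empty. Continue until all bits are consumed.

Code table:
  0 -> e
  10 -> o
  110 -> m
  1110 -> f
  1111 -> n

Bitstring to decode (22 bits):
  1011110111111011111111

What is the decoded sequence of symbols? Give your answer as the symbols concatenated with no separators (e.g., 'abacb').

Bit 0: prefix='1' (no match yet)
Bit 1: prefix='10' -> emit 'o', reset
Bit 2: prefix='1' (no match yet)
Bit 3: prefix='11' (no match yet)
Bit 4: prefix='111' (no match yet)
Bit 5: prefix='1111' -> emit 'n', reset
Bit 6: prefix='0' -> emit 'e', reset
Bit 7: prefix='1' (no match yet)
Bit 8: prefix='11' (no match yet)
Bit 9: prefix='111' (no match yet)
Bit 10: prefix='1111' -> emit 'n', reset
Bit 11: prefix='1' (no match yet)
Bit 12: prefix='11' (no match yet)
Bit 13: prefix='110' -> emit 'm', reset
Bit 14: prefix='1' (no match yet)
Bit 15: prefix='11' (no match yet)
Bit 16: prefix='111' (no match yet)
Bit 17: prefix='1111' -> emit 'n', reset
Bit 18: prefix='1' (no match yet)
Bit 19: prefix='11' (no match yet)
Bit 20: prefix='111' (no match yet)
Bit 21: prefix='1111' -> emit 'n', reset

Answer: onenmnn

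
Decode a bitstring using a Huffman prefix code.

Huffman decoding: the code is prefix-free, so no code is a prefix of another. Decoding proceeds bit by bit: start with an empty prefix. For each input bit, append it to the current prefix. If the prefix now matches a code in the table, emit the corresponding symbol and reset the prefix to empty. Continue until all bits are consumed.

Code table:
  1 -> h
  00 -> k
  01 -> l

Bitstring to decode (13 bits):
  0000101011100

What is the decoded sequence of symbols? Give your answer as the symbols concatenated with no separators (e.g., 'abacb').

Bit 0: prefix='0' (no match yet)
Bit 1: prefix='00' -> emit 'k', reset
Bit 2: prefix='0' (no match yet)
Bit 3: prefix='00' -> emit 'k', reset
Bit 4: prefix='1' -> emit 'h', reset
Bit 5: prefix='0' (no match yet)
Bit 6: prefix='01' -> emit 'l', reset
Bit 7: prefix='0' (no match yet)
Bit 8: prefix='01' -> emit 'l', reset
Bit 9: prefix='1' -> emit 'h', reset
Bit 10: prefix='1' -> emit 'h', reset
Bit 11: prefix='0' (no match yet)
Bit 12: prefix='00' -> emit 'k', reset

Answer: kkhllhhk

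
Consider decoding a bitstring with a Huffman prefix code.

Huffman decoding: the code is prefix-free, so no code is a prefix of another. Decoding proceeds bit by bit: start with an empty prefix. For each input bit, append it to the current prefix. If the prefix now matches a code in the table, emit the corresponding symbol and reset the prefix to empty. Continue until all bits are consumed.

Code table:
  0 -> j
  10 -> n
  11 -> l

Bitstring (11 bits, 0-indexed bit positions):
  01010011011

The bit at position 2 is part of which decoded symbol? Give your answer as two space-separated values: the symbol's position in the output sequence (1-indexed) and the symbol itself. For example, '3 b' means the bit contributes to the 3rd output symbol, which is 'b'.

Bit 0: prefix='0' -> emit 'j', reset
Bit 1: prefix='1' (no match yet)
Bit 2: prefix='10' -> emit 'n', reset
Bit 3: prefix='1' (no match yet)
Bit 4: prefix='10' -> emit 'n', reset
Bit 5: prefix='0' -> emit 'j', reset
Bit 6: prefix='1' (no match yet)

Answer: 2 n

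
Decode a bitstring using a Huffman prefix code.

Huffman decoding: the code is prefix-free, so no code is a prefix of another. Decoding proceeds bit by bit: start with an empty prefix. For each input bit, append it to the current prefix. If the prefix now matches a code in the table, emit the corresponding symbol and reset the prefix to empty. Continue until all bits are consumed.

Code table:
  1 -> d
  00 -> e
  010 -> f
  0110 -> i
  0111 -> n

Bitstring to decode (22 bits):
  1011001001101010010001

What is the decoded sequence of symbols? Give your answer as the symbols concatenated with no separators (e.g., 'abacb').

Answer: difidffed

Derivation:
Bit 0: prefix='1' -> emit 'd', reset
Bit 1: prefix='0' (no match yet)
Bit 2: prefix='01' (no match yet)
Bit 3: prefix='011' (no match yet)
Bit 4: prefix='0110' -> emit 'i', reset
Bit 5: prefix='0' (no match yet)
Bit 6: prefix='01' (no match yet)
Bit 7: prefix='010' -> emit 'f', reset
Bit 8: prefix='0' (no match yet)
Bit 9: prefix='01' (no match yet)
Bit 10: prefix='011' (no match yet)
Bit 11: prefix='0110' -> emit 'i', reset
Bit 12: prefix='1' -> emit 'd', reset
Bit 13: prefix='0' (no match yet)
Bit 14: prefix='01' (no match yet)
Bit 15: prefix='010' -> emit 'f', reset
Bit 16: prefix='0' (no match yet)
Bit 17: prefix='01' (no match yet)
Bit 18: prefix='010' -> emit 'f', reset
Bit 19: prefix='0' (no match yet)
Bit 20: prefix='00' -> emit 'e', reset
Bit 21: prefix='1' -> emit 'd', reset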